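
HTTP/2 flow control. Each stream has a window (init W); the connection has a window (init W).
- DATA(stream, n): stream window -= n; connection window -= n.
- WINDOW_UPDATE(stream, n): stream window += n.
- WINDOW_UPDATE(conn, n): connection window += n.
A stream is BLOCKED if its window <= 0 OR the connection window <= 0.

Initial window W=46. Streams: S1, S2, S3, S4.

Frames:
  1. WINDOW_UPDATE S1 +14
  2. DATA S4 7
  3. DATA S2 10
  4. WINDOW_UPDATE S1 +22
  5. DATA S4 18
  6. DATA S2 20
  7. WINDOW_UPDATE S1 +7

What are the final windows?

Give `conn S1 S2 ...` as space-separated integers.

Answer: -9 89 16 46 21

Derivation:
Op 1: conn=46 S1=60 S2=46 S3=46 S4=46 blocked=[]
Op 2: conn=39 S1=60 S2=46 S3=46 S4=39 blocked=[]
Op 3: conn=29 S1=60 S2=36 S3=46 S4=39 blocked=[]
Op 4: conn=29 S1=82 S2=36 S3=46 S4=39 blocked=[]
Op 5: conn=11 S1=82 S2=36 S3=46 S4=21 blocked=[]
Op 6: conn=-9 S1=82 S2=16 S3=46 S4=21 blocked=[1, 2, 3, 4]
Op 7: conn=-9 S1=89 S2=16 S3=46 S4=21 blocked=[1, 2, 3, 4]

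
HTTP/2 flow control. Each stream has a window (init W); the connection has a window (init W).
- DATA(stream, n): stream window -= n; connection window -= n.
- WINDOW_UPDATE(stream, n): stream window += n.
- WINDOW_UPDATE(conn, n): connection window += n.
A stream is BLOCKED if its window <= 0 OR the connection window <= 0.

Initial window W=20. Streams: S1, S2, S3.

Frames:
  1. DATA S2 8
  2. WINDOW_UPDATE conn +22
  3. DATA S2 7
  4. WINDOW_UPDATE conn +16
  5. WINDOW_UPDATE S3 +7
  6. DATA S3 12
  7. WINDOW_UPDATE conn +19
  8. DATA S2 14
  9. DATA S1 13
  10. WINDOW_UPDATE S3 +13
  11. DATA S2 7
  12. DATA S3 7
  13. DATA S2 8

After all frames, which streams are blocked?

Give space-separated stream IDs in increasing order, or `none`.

Op 1: conn=12 S1=20 S2=12 S3=20 blocked=[]
Op 2: conn=34 S1=20 S2=12 S3=20 blocked=[]
Op 3: conn=27 S1=20 S2=5 S3=20 blocked=[]
Op 4: conn=43 S1=20 S2=5 S3=20 blocked=[]
Op 5: conn=43 S1=20 S2=5 S3=27 blocked=[]
Op 6: conn=31 S1=20 S2=5 S3=15 blocked=[]
Op 7: conn=50 S1=20 S2=5 S3=15 blocked=[]
Op 8: conn=36 S1=20 S2=-9 S3=15 blocked=[2]
Op 9: conn=23 S1=7 S2=-9 S3=15 blocked=[2]
Op 10: conn=23 S1=7 S2=-9 S3=28 blocked=[2]
Op 11: conn=16 S1=7 S2=-16 S3=28 blocked=[2]
Op 12: conn=9 S1=7 S2=-16 S3=21 blocked=[2]
Op 13: conn=1 S1=7 S2=-24 S3=21 blocked=[2]

Answer: S2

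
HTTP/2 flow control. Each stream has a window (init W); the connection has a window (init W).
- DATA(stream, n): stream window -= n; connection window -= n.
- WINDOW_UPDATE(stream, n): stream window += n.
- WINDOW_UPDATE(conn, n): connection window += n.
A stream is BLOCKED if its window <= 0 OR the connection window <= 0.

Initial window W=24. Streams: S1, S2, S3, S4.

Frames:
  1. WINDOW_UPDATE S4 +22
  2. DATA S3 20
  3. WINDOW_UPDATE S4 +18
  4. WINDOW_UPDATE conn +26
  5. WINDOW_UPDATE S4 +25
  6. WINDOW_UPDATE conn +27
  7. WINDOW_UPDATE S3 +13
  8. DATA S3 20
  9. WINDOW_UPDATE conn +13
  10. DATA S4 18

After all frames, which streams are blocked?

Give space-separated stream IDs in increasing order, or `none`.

Answer: S3

Derivation:
Op 1: conn=24 S1=24 S2=24 S3=24 S4=46 blocked=[]
Op 2: conn=4 S1=24 S2=24 S3=4 S4=46 blocked=[]
Op 3: conn=4 S1=24 S2=24 S3=4 S4=64 blocked=[]
Op 4: conn=30 S1=24 S2=24 S3=4 S4=64 blocked=[]
Op 5: conn=30 S1=24 S2=24 S3=4 S4=89 blocked=[]
Op 6: conn=57 S1=24 S2=24 S3=4 S4=89 blocked=[]
Op 7: conn=57 S1=24 S2=24 S3=17 S4=89 blocked=[]
Op 8: conn=37 S1=24 S2=24 S3=-3 S4=89 blocked=[3]
Op 9: conn=50 S1=24 S2=24 S3=-3 S4=89 blocked=[3]
Op 10: conn=32 S1=24 S2=24 S3=-3 S4=71 blocked=[3]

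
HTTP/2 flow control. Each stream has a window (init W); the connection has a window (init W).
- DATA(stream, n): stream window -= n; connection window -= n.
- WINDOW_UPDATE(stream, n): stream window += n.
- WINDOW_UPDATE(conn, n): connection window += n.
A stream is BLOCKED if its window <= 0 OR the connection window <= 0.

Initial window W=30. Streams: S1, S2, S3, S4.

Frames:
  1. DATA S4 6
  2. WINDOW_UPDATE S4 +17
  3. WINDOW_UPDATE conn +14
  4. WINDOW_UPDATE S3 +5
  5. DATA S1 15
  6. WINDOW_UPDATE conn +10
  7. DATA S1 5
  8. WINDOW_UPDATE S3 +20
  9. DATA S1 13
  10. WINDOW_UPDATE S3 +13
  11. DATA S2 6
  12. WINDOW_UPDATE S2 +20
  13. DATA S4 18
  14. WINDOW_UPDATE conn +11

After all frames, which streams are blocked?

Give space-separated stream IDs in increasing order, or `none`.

Answer: S1

Derivation:
Op 1: conn=24 S1=30 S2=30 S3=30 S4=24 blocked=[]
Op 2: conn=24 S1=30 S2=30 S3=30 S4=41 blocked=[]
Op 3: conn=38 S1=30 S2=30 S3=30 S4=41 blocked=[]
Op 4: conn=38 S1=30 S2=30 S3=35 S4=41 blocked=[]
Op 5: conn=23 S1=15 S2=30 S3=35 S4=41 blocked=[]
Op 6: conn=33 S1=15 S2=30 S3=35 S4=41 blocked=[]
Op 7: conn=28 S1=10 S2=30 S3=35 S4=41 blocked=[]
Op 8: conn=28 S1=10 S2=30 S3=55 S4=41 blocked=[]
Op 9: conn=15 S1=-3 S2=30 S3=55 S4=41 blocked=[1]
Op 10: conn=15 S1=-3 S2=30 S3=68 S4=41 blocked=[1]
Op 11: conn=9 S1=-3 S2=24 S3=68 S4=41 blocked=[1]
Op 12: conn=9 S1=-3 S2=44 S3=68 S4=41 blocked=[1]
Op 13: conn=-9 S1=-3 S2=44 S3=68 S4=23 blocked=[1, 2, 3, 4]
Op 14: conn=2 S1=-3 S2=44 S3=68 S4=23 blocked=[1]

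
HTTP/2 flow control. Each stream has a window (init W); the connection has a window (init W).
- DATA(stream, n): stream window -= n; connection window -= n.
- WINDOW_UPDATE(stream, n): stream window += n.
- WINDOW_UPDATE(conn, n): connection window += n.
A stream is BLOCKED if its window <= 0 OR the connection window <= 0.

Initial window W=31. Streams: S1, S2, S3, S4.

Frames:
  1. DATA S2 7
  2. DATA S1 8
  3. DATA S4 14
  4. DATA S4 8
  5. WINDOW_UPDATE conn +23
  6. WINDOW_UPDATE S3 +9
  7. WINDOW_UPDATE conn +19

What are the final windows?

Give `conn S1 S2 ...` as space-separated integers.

Answer: 36 23 24 40 9

Derivation:
Op 1: conn=24 S1=31 S2=24 S3=31 S4=31 blocked=[]
Op 2: conn=16 S1=23 S2=24 S3=31 S4=31 blocked=[]
Op 3: conn=2 S1=23 S2=24 S3=31 S4=17 blocked=[]
Op 4: conn=-6 S1=23 S2=24 S3=31 S4=9 blocked=[1, 2, 3, 4]
Op 5: conn=17 S1=23 S2=24 S3=31 S4=9 blocked=[]
Op 6: conn=17 S1=23 S2=24 S3=40 S4=9 blocked=[]
Op 7: conn=36 S1=23 S2=24 S3=40 S4=9 blocked=[]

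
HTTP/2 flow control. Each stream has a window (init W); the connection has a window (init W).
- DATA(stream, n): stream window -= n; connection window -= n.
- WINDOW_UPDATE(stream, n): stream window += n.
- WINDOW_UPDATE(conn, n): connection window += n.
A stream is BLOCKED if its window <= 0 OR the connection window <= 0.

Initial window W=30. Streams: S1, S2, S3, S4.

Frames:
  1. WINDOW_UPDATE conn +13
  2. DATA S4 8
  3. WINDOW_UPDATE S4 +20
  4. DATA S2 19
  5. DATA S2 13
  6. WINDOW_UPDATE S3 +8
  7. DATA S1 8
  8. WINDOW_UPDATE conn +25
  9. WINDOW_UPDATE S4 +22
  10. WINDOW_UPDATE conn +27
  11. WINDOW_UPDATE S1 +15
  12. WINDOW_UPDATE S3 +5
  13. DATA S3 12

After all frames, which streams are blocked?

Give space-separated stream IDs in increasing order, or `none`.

Op 1: conn=43 S1=30 S2=30 S3=30 S4=30 blocked=[]
Op 2: conn=35 S1=30 S2=30 S3=30 S4=22 blocked=[]
Op 3: conn=35 S1=30 S2=30 S3=30 S4=42 blocked=[]
Op 4: conn=16 S1=30 S2=11 S3=30 S4=42 blocked=[]
Op 5: conn=3 S1=30 S2=-2 S3=30 S4=42 blocked=[2]
Op 6: conn=3 S1=30 S2=-2 S3=38 S4=42 blocked=[2]
Op 7: conn=-5 S1=22 S2=-2 S3=38 S4=42 blocked=[1, 2, 3, 4]
Op 8: conn=20 S1=22 S2=-2 S3=38 S4=42 blocked=[2]
Op 9: conn=20 S1=22 S2=-2 S3=38 S4=64 blocked=[2]
Op 10: conn=47 S1=22 S2=-2 S3=38 S4=64 blocked=[2]
Op 11: conn=47 S1=37 S2=-2 S3=38 S4=64 blocked=[2]
Op 12: conn=47 S1=37 S2=-2 S3=43 S4=64 blocked=[2]
Op 13: conn=35 S1=37 S2=-2 S3=31 S4=64 blocked=[2]

Answer: S2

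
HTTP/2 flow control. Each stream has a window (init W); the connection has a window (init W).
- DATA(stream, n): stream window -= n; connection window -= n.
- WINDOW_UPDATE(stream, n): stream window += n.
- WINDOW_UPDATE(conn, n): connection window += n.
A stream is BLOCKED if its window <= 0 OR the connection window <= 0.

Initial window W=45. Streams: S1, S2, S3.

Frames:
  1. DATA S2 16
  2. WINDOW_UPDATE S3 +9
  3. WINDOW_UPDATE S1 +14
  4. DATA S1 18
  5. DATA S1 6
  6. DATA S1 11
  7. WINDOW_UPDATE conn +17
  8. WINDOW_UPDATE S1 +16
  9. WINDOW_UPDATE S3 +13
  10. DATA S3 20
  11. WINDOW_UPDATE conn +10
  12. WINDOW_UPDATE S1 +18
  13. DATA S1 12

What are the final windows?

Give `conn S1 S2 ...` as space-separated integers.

Op 1: conn=29 S1=45 S2=29 S3=45 blocked=[]
Op 2: conn=29 S1=45 S2=29 S3=54 blocked=[]
Op 3: conn=29 S1=59 S2=29 S3=54 blocked=[]
Op 4: conn=11 S1=41 S2=29 S3=54 blocked=[]
Op 5: conn=5 S1=35 S2=29 S3=54 blocked=[]
Op 6: conn=-6 S1=24 S2=29 S3=54 blocked=[1, 2, 3]
Op 7: conn=11 S1=24 S2=29 S3=54 blocked=[]
Op 8: conn=11 S1=40 S2=29 S3=54 blocked=[]
Op 9: conn=11 S1=40 S2=29 S3=67 blocked=[]
Op 10: conn=-9 S1=40 S2=29 S3=47 blocked=[1, 2, 3]
Op 11: conn=1 S1=40 S2=29 S3=47 blocked=[]
Op 12: conn=1 S1=58 S2=29 S3=47 blocked=[]
Op 13: conn=-11 S1=46 S2=29 S3=47 blocked=[1, 2, 3]

Answer: -11 46 29 47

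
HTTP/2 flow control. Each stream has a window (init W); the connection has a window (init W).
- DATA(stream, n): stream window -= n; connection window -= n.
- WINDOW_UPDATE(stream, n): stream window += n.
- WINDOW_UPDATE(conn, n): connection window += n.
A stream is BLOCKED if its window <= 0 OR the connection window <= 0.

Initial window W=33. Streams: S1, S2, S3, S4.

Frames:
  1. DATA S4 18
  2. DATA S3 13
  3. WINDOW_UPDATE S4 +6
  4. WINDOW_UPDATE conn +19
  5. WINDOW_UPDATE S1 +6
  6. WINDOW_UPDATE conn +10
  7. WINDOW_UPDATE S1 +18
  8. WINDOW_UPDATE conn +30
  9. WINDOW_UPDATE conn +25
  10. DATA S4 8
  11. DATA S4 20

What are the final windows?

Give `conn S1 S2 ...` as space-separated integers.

Op 1: conn=15 S1=33 S2=33 S3=33 S4=15 blocked=[]
Op 2: conn=2 S1=33 S2=33 S3=20 S4=15 blocked=[]
Op 3: conn=2 S1=33 S2=33 S3=20 S4=21 blocked=[]
Op 4: conn=21 S1=33 S2=33 S3=20 S4=21 blocked=[]
Op 5: conn=21 S1=39 S2=33 S3=20 S4=21 blocked=[]
Op 6: conn=31 S1=39 S2=33 S3=20 S4=21 blocked=[]
Op 7: conn=31 S1=57 S2=33 S3=20 S4=21 blocked=[]
Op 8: conn=61 S1=57 S2=33 S3=20 S4=21 blocked=[]
Op 9: conn=86 S1=57 S2=33 S3=20 S4=21 blocked=[]
Op 10: conn=78 S1=57 S2=33 S3=20 S4=13 blocked=[]
Op 11: conn=58 S1=57 S2=33 S3=20 S4=-7 blocked=[4]

Answer: 58 57 33 20 -7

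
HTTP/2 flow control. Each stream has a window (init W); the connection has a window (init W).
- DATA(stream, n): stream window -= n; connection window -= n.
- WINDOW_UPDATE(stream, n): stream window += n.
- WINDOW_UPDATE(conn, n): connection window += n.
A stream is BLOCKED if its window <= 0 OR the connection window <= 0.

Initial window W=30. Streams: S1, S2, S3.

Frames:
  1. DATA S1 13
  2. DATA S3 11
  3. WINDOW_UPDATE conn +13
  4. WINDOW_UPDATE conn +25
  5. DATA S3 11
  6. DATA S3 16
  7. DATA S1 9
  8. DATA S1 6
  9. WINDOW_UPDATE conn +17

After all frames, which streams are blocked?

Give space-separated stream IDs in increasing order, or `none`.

Op 1: conn=17 S1=17 S2=30 S3=30 blocked=[]
Op 2: conn=6 S1=17 S2=30 S3=19 blocked=[]
Op 3: conn=19 S1=17 S2=30 S3=19 blocked=[]
Op 4: conn=44 S1=17 S2=30 S3=19 blocked=[]
Op 5: conn=33 S1=17 S2=30 S3=8 blocked=[]
Op 6: conn=17 S1=17 S2=30 S3=-8 blocked=[3]
Op 7: conn=8 S1=8 S2=30 S3=-8 blocked=[3]
Op 8: conn=2 S1=2 S2=30 S3=-8 blocked=[3]
Op 9: conn=19 S1=2 S2=30 S3=-8 blocked=[3]

Answer: S3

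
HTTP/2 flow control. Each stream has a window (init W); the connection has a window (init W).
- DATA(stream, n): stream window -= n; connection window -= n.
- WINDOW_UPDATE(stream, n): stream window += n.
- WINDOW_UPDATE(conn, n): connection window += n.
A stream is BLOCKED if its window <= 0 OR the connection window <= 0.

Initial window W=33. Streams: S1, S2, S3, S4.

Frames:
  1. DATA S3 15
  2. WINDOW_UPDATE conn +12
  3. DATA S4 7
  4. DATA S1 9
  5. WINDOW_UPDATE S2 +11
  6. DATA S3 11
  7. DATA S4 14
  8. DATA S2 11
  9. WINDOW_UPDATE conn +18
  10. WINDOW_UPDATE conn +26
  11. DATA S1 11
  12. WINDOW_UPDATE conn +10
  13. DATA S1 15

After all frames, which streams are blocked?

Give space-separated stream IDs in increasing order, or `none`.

Op 1: conn=18 S1=33 S2=33 S3=18 S4=33 blocked=[]
Op 2: conn=30 S1=33 S2=33 S3=18 S4=33 blocked=[]
Op 3: conn=23 S1=33 S2=33 S3=18 S4=26 blocked=[]
Op 4: conn=14 S1=24 S2=33 S3=18 S4=26 blocked=[]
Op 5: conn=14 S1=24 S2=44 S3=18 S4=26 blocked=[]
Op 6: conn=3 S1=24 S2=44 S3=7 S4=26 blocked=[]
Op 7: conn=-11 S1=24 S2=44 S3=7 S4=12 blocked=[1, 2, 3, 4]
Op 8: conn=-22 S1=24 S2=33 S3=7 S4=12 blocked=[1, 2, 3, 4]
Op 9: conn=-4 S1=24 S2=33 S3=7 S4=12 blocked=[1, 2, 3, 4]
Op 10: conn=22 S1=24 S2=33 S3=7 S4=12 blocked=[]
Op 11: conn=11 S1=13 S2=33 S3=7 S4=12 blocked=[]
Op 12: conn=21 S1=13 S2=33 S3=7 S4=12 blocked=[]
Op 13: conn=6 S1=-2 S2=33 S3=7 S4=12 blocked=[1]

Answer: S1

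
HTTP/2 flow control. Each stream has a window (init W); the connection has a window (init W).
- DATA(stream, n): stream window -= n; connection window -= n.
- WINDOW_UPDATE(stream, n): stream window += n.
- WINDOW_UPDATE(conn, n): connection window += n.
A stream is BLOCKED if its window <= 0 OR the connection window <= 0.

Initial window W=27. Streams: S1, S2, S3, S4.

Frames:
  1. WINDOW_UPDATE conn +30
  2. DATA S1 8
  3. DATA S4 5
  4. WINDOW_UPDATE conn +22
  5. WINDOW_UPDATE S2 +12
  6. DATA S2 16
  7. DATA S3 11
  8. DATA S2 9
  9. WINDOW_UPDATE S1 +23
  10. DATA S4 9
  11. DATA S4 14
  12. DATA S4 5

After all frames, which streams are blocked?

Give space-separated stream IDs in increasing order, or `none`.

Answer: S4

Derivation:
Op 1: conn=57 S1=27 S2=27 S3=27 S4=27 blocked=[]
Op 2: conn=49 S1=19 S2=27 S3=27 S4=27 blocked=[]
Op 3: conn=44 S1=19 S2=27 S3=27 S4=22 blocked=[]
Op 4: conn=66 S1=19 S2=27 S3=27 S4=22 blocked=[]
Op 5: conn=66 S1=19 S2=39 S3=27 S4=22 blocked=[]
Op 6: conn=50 S1=19 S2=23 S3=27 S4=22 blocked=[]
Op 7: conn=39 S1=19 S2=23 S3=16 S4=22 blocked=[]
Op 8: conn=30 S1=19 S2=14 S3=16 S4=22 blocked=[]
Op 9: conn=30 S1=42 S2=14 S3=16 S4=22 blocked=[]
Op 10: conn=21 S1=42 S2=14 S3=16 S4=13 blocked=[]
Op 11: conn=7 S1=42 S2=14 S3=16 S4=-1 blocked=[4]
Op 12: conn=2 S1=42 S2=14 S3=16 S4=-6 blocked=[4]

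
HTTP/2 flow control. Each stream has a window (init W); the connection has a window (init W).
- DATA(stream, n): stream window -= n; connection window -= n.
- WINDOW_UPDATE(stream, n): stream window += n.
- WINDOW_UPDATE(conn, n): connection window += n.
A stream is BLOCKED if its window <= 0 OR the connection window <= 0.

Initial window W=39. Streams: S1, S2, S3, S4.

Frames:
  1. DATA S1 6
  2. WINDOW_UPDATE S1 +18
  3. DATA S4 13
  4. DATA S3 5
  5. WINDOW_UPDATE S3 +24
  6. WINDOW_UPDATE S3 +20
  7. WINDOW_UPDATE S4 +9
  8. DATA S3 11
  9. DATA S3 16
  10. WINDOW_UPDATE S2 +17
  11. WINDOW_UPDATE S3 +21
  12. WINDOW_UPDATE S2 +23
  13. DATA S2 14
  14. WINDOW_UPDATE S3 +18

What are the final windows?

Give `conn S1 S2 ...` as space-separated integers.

Answer: -26 51 65 90 35

Derivation:
Op 1: conn=33 S1=33 S2=39 S3=39 S4=39 blocked=[]
Op 2: conn=33 S1=51 S2=39 S3=39 S4=39 blocked=[]
Op 3: conn=20 S1=51 S2=39 S3=39 S4=26 blocked=[]
Op 4: conn=15 S1=51 S2=39 S3=34 S4=26 blocked=[]
Op 5: conn=15 S1=51 S2=39 S3=58 S4=26 blocked=[]
Op 6: conn=15 S1=51 S2=39 S3=78 S4=26 blocked=[]
Op 7: conn=15 S1=51 S2=39 S3=78 S4=35 blocked=[]
Op 8: conn=4 S1=51 S2=39 S3=67 S4=35 blocked=[]
Op 9: conn=-12 S1=51 S2=39 S3=51 S4=35 blocked=[1, 2, 3, 4]
Op 10: conn=-12 S1=51 S2=56 S3=51 S4=35 blocked=[1, 2, 3, 4]
Op 11: conn=-12 S1=51 S2=56 S3=72 S4=35 blocked=[1, 2, 3, 4]
Op 12: conn=-12 S1=51 S2=79 S3=72 S4=35 blocked=[1, 2, 3, 4]
Op 13: conn=-26 S1=51 S2=65 S3=72 S4=35 blocked=[1, 2, 3, 4]
Op 14: conn=-26 S1=51 S2=65 S3=90 S4=35 blocked=[1, 2, 3, 4]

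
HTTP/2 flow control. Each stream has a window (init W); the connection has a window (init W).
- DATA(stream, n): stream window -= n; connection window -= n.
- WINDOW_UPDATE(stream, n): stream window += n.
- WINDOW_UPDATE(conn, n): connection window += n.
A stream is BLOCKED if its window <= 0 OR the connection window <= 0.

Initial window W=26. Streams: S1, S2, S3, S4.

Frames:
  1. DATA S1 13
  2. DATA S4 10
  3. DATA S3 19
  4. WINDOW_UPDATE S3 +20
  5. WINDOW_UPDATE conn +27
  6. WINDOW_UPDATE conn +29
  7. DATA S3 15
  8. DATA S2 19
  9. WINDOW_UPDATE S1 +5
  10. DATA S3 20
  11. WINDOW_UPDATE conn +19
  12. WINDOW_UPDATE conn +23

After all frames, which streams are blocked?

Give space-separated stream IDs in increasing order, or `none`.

Answer: S3

Derivation:
Op 1: conn=13 S1=13 S2=26 S3=26 S4=26 blocked=[]
Op 2: conn=3 S1=13 S2=26 S3=26 S4=16 blocked=[]
Op 3: conn=-16 S1=13 S2=26 S3=7 S4=16 blocked=[1, 2, 3, 4]
Op 4: conn=-16 S1=13 S2=26 S3=27 S4=16 blocked=[1, 2, 3, 4]
Op 5: conn=11 S1=13 S2=26 S3=27 S4=16 blocked=[]
Op 6: conn=40 S1=13 S2=26 S3=27 S4=16 blocked=[]
Op 7: conn=25 S1=13 S2=26 S3=12 S4=16 blocked=[]
Op 8: conn=6 S1=13 S2=7 S3=12 S4=16 blocked=[]
Op 9: conn=6 S1=18 S2=7 S3=12 S4=16 blocked=[]
Op 10: conn=-14 S1=18 S2=7 S3=-8 S4=16 blocked=[1, 2, 3, 4]
Op 11: conn=5 S1=18 S2=7 S3=-8 S4=16 blocked=[3]
Op 12: conn=28 S1=18 S2=7 S3=-8 S4=16 blocked=[3]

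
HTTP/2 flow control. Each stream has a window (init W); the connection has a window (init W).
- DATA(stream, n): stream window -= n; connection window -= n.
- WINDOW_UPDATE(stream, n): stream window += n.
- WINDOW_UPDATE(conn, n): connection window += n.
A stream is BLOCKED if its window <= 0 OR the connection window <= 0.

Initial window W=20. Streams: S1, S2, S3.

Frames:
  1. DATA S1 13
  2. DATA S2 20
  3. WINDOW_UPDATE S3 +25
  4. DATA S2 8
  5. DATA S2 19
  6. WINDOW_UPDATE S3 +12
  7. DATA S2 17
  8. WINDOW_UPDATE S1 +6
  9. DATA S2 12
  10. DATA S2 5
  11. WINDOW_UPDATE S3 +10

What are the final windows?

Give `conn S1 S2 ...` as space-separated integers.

Op 1: conn=7 S1=7 S2=20 S3=20 blocked=[]
Op 2: conn=-13 S1=7 S2=0 S3=20 blocked=[1, 2, 3]
Op 3: conn=-13 S1=7 S2=0 S3=45 blocked=[1, 2, 3]
Op 4: conn=-21 S1=7 S2=-8 S3=45 blocked=[1, 2, 3]
Op 5: conn=-40 S1=7 S2=-27 S3=45 blocked=[1, 2, 3]
Op 6: conn=-40 S1=7 S2=-27 S3=57 blocked=[1, 2, 3]
Op 7: conn=-57 S1=7 S2=-44 S3=57 blocked=[1, 2, 3]
Op 8: conn=-57 S1=13 S2=-44 S3=57 blocked=[1, 2, 3]
Op 9: conn=-69 S1=13 S2=-56 S3=57 blocked=[1, 2, 3]
Op 10: conn=-74 S1=13 S2=-61 S3=57 blocked=[1, 2, 3]
Op 11: conn=-74 S1=13 S2=-61 S3=67 blocked=[1, 2, 3]

Answer: -74 13 -61 67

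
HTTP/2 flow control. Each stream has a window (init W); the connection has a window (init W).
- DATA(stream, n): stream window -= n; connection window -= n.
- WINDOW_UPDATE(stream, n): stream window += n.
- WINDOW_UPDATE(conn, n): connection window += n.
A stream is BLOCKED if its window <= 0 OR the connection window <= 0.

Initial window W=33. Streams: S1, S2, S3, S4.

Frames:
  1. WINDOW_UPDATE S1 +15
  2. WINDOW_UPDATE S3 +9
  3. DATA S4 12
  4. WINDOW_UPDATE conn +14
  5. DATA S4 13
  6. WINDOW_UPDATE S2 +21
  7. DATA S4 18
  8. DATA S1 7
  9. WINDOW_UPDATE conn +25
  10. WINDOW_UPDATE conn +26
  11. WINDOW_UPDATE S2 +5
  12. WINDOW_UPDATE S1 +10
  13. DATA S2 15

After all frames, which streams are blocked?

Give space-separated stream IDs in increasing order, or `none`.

Op 1: conn=33 S1=48 S2=33 S3=33 S4=33 blocked=[]
Op 2: conn=33 S1=48 S2=33 S3=42 S4=33 blocked=[]
Op 3: conn=21 S1=48 S2=33 S3=42 S4=21 blocked=[]
Op 4: conn=35 S1=48 S2=33 S3=42 S4=21 blocked=[]
Op 5: conn=22 S1=48 S2=33 S3=42 S4=8 blocked=[]
Op 6: conn=22 S1=48 S2=54 S3=42 S4=8 blocked=[]
Op 7: conn=4 S1=48 S2=54 S3=42 S4=-10 blocked=[4]
Op 8: conn=-3 S1=41 S2=54 S3=42 S4=-10 blocked=[1, 2, 3, 4]
Op 9: conn=22 S1=41 S2=54 S3=42 S4=-10 blocked=[4]
Op 10: conn=48 S1=41 S2=54 S3=42 S4=-10 blocked=[4]
Op 11: conn=48 S1=41 S2=59 S3=42 S4=-10 blocked=[4]
Op 12: conn=48 S1=51 S2=59 S3=42 S4=-10 blocked=[4]
Op 13: conn=33 S1=51 S2=44 S3=42 S4=-10 blocked=[4]

Answer: S4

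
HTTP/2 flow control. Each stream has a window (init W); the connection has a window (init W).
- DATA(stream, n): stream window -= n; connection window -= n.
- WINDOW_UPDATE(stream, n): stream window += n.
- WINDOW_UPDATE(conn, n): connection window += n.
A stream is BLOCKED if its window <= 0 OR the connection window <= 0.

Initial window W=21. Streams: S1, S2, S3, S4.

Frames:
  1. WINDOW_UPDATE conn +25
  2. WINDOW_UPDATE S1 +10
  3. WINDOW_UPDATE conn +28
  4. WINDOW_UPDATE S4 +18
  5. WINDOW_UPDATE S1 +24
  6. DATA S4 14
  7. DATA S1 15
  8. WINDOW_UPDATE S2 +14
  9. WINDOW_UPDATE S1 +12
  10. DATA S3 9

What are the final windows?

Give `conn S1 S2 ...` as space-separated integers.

Op 1: conn=46 S1=21 S2=21 S3=21 S4=21 blocked=[]
Op 2: conn=46 S1=31 S2=21 S3=21 S4=21 blocked=[]
Op 3: conn=74 S1=31 S2=21 S3=21 S4=21 blocked=[]
Op 4: conn=74 S1=31 S2=21 S3=21 S4=39 blocked=[]
Op 5: conn=74 S1=55 S2=21 S3=21 S4=39 blocked=[]
Op 6: conn=60 S1=55 S2=21 S3=21 S4=25 blocked=[]
Op 7: conn=45 S1=40 S2=21 S3=21 S4=25 blocked=[]
Op 8: conn=45 S1=40 S2=35 S3=21 S4=25 blocked=[]
Op 9: conn=45 S1=52 S2=35 S3=21 S4=25 blocked=[]
Op 10: conn=36 S1=52 S2=35 S3=12 S4=25 blocked=[]

Answer: 36 52 35 12 25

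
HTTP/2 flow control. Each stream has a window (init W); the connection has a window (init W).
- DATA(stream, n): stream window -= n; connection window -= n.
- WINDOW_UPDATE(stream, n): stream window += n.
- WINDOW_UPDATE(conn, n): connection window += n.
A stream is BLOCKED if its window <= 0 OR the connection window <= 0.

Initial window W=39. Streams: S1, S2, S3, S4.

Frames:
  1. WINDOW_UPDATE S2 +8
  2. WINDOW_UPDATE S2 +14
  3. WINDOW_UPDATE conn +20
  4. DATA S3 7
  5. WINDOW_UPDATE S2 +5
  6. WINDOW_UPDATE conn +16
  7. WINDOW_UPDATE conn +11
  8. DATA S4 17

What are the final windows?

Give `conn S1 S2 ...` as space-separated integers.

Answer: 62 39 66 32 22

Derivation:
Op 1: conn=39 S1=39 S2=47 S3=39 S4=39 blocked=[]
Op 2: conn=39 S1=39 S2=61 S3=39 S4=39 blocked=[]
Op 3: conn=59 S1=39 S2=61 S3=39 S4=39 blocked=[]
Op 4: conn=52 S1=39 S2=61 S3=32 S4=39 blocked=[]
Op 5: conn=52 S1=39 S2=66 S3=32 S4=39 blocked=[]
Op 6: conn=68 S1=39 S2=66 S3=32 S4=39 blocked=[]
Op 7: conn=79 S1=39 S2=66 S3=32 S4=39 blocked=[]
Op 8: conn=62 S1=39 S2=66 S3=32 S4=22 blocked=[]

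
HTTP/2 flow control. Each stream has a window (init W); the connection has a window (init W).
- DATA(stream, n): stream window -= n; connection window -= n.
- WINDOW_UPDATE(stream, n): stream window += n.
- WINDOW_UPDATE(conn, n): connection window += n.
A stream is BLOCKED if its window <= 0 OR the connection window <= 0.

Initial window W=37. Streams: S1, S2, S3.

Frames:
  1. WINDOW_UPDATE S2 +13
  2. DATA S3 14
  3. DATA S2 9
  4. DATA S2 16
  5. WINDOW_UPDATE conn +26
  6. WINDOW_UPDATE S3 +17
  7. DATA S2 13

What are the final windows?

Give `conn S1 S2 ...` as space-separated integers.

Answer: 11 37 12 40

Derivation:
Op 1: conn=37 S1=37 S2=50 S3=37 blocked=[]
Op 2: conn=23 S1=37 S2=50 S3=23 blocked=[]
Op 3: conn=14 S1=37 S2=41 S3=23 blocked=[]
Op 4: conn=-2 S1=37 S2=25 S3=23 blocked=[1, 2, 3]
Op 5: conn=24 S1=37 S2=25 S3=23 blocked=[]
Op 6: conn=24 S1=37 S2=25 S3=40 blocked=[]
Op 7: conn=11 S1=37 S2=12 S3=40 blocked=[]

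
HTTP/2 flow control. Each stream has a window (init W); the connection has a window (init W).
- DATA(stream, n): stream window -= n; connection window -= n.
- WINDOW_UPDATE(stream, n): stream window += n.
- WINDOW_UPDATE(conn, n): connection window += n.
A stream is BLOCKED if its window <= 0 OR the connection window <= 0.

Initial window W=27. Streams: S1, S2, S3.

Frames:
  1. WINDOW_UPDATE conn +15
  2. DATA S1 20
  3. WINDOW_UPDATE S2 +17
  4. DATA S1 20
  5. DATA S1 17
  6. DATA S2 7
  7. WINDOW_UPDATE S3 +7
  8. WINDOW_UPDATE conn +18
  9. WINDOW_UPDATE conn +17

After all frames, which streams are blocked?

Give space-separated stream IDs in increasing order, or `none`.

Op 1: conn=42 S1=27 S2=27 S3=27 blocked=[]
Op 2: conn=22 S1=7 S2=27 S3=27 blocked=[]
Op 3: conn=22 S1=7 S2=44 S3=27 blocked=[]
Op 4: conn=2 S1=-13 S2=44 S3=27 blocked=[1]
Op 5: conn=-15 S1=-30 S2=44 S3=27 blocked=[1, 2, 3]
Op 6: conn=-22 S1=-30 S2=37 S3=27 blocked=[1, 2, 3]
Op 7: conn=-22 S1=-30 S2=37 S3=34 blocked=[1, 2, 3]
Op 8: conn=-4 S1=-30 S2=37 S3=34 blocked=[1, 2, 3]
Op 9: conn=13 S1=-30 S2=37 S3=34 blocked=[1]

Answer: S1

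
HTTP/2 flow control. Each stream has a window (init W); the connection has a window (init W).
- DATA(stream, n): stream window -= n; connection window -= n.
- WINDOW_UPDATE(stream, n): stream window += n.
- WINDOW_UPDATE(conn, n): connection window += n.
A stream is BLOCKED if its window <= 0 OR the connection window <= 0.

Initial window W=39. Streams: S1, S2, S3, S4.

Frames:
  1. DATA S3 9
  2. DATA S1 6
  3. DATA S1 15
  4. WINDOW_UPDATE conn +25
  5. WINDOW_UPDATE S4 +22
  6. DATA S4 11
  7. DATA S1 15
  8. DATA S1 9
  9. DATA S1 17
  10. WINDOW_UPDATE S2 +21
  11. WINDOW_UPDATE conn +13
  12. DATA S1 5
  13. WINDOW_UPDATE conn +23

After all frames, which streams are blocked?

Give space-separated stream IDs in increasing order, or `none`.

Op 1: conn=30 S1=39 S2=39 S3=30 S4=39 blocked=[]
Op 2: conn=24 S1=33 S2=39 S3=30 S4=39 blocked=[]
Op 3: conn=9 S1=18 S2=39 S3=30 S4=39 blocked=[]
Op 4: conn=34 S1=18 S2=39 S3=30 S4=39 blocked=[]
Op 5: conn=34 S1=18 S2=39 S3=30 S4=61 blocked=[]
Op 6: conn=23 S1=18 S2=39 S3=30 S4=50 blocked=[]
Op 7: conn=8 S1=3 S2=39 S3=30 S4=50 blocked=[]
Op 8: conn=-1 S1=-6 S2=39 S3=30 S4=50 blocked=[1, 2, 3, 4]
Op 9: conn=-18 S1=-23 S2=39 S3=30 S4=50 blocked=[1, 2, 3, 4]
Op 10: conn=-18 S1=-23 S2=60 S3=30 S4=50 blocked=[1, 2, 3, 4]
Op 11: conn=-5 S1=-23 S2=60 S3=30 S4=50 blocked=[1, 2, 3, 4]
Op 12: conn=-10 S1=-28 S2=60 S3=30 S4=50 blocked=[1, 2, 3, 4]
Op 13: conn=13 S1=-28 S2=60 S3=30 S4=50 blocked=[1]

Answer: S1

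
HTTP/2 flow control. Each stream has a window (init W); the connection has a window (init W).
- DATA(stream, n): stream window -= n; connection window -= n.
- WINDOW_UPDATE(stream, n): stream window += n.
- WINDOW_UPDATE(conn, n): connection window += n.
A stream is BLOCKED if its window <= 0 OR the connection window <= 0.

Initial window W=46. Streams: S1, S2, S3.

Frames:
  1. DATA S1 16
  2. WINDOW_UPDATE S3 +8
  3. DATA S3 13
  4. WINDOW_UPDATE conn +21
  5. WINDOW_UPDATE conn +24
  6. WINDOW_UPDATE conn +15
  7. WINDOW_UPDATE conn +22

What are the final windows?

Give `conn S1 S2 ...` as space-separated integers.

Op 1: conn=30 S1=30 S2=46 S3=46 blocked=[]
Op 2: conn=30 S1=30 S2=46 S3=54 blocked=[]
Op 3: conn=17 S1=30 S2=46 S3=41 blocked=[]
Op 4: conn=38 S1=30 S2=46 S3=41 blocked=[]
Op 5: conn=62 S1=30 S2=46 S3=41 blocked=[]
Op 6: conn=77 S1=30 S2=46 S3=41 blocked=[]
Op 7: conn=99 S1=30 S2=46 S3=41 blocked=[]

Answer: 99 30 46 41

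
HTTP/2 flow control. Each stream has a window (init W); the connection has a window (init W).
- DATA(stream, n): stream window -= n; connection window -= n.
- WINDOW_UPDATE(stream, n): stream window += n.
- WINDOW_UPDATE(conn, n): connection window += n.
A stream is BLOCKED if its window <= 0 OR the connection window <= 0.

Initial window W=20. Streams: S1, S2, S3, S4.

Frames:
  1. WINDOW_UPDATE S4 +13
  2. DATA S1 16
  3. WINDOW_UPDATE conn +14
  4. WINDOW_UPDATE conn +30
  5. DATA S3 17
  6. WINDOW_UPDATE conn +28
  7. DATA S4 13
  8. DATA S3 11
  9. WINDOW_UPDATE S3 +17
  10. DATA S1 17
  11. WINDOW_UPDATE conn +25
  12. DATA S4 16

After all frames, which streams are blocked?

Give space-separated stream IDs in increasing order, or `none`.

Answer: S1

Derivation:
Op 1: conn=20 S1=20 S2=20 S3=20 S4=33 blocked=[]
Op 2: conn=4 S1=4 S2=20 S3=20 S4=33 blocked=[]
Op 3: conn=18 S1=4 S2=20 S3=20 S4=33 blocked=[]
Op 4: conn=48 S1=4 S2=20 S3=20 S4=33 blocked=[]
Op 5: conn=31 S1=4 S2=20 S3=3 S4=33 blocked=[]
Op 6: conn=59 S1=4 S2=20 S3=3 S4=33 blocked=[]
Op 7: conn=46 S1=4 S2=20 S3=3 S4=20 blocked=[]
Op 8: conn=35 S1=4 S2=20 S3=-8 S4=20 blocked=[3]
Op 9: conn=35 S1=4 S2=20 S3=9 S4=20 blocked=[]
Op 10: conn=18 S1=-13 S2=20 S3=9 S4=20 blocked=[1]
Op 11: conn=43 S1=-13 S2=20 S3=9 S4=20 blocked=[1]
Op 12: conn=27 S1=-13 S2=20 S3=9 S4=4 blocked=[1]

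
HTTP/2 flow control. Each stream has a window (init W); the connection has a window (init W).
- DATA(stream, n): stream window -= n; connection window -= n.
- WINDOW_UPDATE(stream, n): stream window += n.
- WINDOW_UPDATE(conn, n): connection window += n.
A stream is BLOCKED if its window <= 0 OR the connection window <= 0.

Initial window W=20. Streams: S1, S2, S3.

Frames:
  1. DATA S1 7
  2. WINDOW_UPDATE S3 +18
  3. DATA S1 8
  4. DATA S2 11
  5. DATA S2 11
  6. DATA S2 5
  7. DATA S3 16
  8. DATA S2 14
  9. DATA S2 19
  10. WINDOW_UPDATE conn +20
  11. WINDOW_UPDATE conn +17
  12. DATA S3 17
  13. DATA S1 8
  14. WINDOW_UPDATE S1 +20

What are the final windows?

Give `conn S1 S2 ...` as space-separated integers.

Answer: -59 17 -40 5

Derivation:
Op 1: conn=13 S1=13 S2=20 S3=20 blocked=[]
Op 2: conn=13 S1=13 S2=20 S3=38 blocked=[]
Op 3: conn=5 S1=5 S2=20 S3=38 blocked=[]
Op 4: conn=-6 S1=5 S2=9 S3=38 blocked=[1, 2, 3]
Op 5: conn=-17 S1=5 S2=-2 S3=38 blocked=[1, 2, 3]
Op 6: conn=-22 S1=5 S2=-7 S3=38 blocked=[1, 2, 3]
Op 7: conn=-38 S1=5 S2=-7 S3=22 blocked=[1, 2, 3]
Op 8: conn=-52 S1=5 S2=-21 S3=22 blocked=[1, 2, 3]
Op 9: conn=-71 S1=5 S2=-40 S3=22 blocked=[1, 2, 3]
Op 10: conn=-51 S1=5 S2=-40 S3=22 blocked=[1, 2, 3]
Op 11: conn=-34 S1=5 S2=-40 S3=22 blocked=[1, 2, 3]
Op 12: conn=-51 S1=5 S2=-40 S3=5 blocked=[1, 2, 3]
Op 13: conn=-59 S1=-3 S2=-40 S3=5 blocked=[1, 2, 3]
Op 14: conn=-59 S1=17 S2=-40 S3=5 blocked=[1, 2, 3]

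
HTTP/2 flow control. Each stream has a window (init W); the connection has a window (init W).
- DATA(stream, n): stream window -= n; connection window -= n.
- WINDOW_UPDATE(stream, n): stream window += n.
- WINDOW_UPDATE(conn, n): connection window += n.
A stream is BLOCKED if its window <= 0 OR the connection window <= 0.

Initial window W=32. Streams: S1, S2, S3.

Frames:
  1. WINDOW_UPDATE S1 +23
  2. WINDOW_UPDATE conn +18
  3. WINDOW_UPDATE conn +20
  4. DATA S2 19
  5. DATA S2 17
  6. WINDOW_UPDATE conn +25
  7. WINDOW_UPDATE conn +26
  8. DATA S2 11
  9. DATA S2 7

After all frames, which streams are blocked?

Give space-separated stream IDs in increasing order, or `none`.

Answer: S2

Derivation:
Op 1: conn=32 S1=55 S2=32 S3=32 blocked=[]
Op 2: conn=50 S1=55 S2=32 S3=32 blocked=[]
Op 3: conn=70 S1=55 S2=32 S3=32 blocked=[]
Op 4: conn=51 S1=55 S2=13 S3=32 blocked=[]
Op 5: conn=34 S1=55 S2=-4 S3=32 blocked=[2]
Op 6: conn=59 S1=55 S2=-4 S3=32 blocked=[2]
Op 7: conn=85 S1=55 S2=-4 S3=32 blocked=[2]
Op 8: conn=74 S1=55 S2=-15 S3=32 blocked=[2]
Op 9: conn=67 S1=55 S2=-22 S3=32 blocked=[2]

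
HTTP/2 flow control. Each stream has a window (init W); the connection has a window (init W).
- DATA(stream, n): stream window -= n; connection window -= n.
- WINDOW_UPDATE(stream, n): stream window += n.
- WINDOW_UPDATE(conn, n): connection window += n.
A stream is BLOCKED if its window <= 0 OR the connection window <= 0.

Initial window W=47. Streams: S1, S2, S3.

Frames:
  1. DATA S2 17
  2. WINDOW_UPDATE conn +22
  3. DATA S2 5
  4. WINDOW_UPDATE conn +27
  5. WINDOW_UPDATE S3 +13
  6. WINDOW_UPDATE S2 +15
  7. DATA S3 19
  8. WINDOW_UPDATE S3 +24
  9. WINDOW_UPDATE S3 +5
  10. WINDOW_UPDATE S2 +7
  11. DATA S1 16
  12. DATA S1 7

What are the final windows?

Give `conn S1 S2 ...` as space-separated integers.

Op 1: conn=30 S1=47 S2=30 S3=47 blocked=[]
Op 2: conn=52 S1=47 S2=30 S3=47 blocked=[]
Op 3: conn=47 S1=47 S2=25 S3=47 blocked=[]
Op 4: conn=74 S1=47 S2=25 S3=47 blocked=[]
Op 5: conn=74 S1=47 S2=25 S3=60 blocked=[]
Op 6: conn=74 S1=47 S2=40 S3=60 blocked=[]
Op 7: conn=55 S1=47 S2=40 S3=41 blocked=[]
Op 8: conn=55 S1=47 S2=40 S3=65 blocked=[]
Op 9: conn=55 S1=47 S2=40 S3=70 blocked=[]
Op 10: conn=55 S1=47 S2=47 S3=70 blocked=[]
Op 11: conn=39 S1=31 S2=47 S3=70 blocked=[]
Op 12: conn=32 S1=24 S2=47 S3=70 blocked=[]

Answer: 32 24 47 70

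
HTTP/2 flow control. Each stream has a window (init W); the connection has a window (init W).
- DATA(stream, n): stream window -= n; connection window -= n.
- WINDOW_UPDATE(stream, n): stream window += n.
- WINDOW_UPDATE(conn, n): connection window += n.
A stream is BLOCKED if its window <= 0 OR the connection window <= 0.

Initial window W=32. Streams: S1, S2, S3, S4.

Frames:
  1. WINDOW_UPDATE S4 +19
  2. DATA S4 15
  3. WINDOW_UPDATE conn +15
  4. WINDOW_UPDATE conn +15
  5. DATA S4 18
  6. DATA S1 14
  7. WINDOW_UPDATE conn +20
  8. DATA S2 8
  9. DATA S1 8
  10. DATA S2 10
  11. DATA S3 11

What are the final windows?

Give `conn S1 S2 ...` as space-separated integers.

Op 1: conn=32 S1=32 S2=32 S3=32 S4=51 blocked=[]
Op 2: conn=17 S1=32 S2=32 S3=32 S4=36 blocked=[]
Op 3: conn=32 S1=32 S2=32 S3=32 S4=36 blocked=[]
Op 4: conn=47 S1=32 S2=32 S3=32 S4=36 blocked=[]
Op 5: conn=29 S1=32 S2=32 S3=32 S4=18 blocked=[]
Op 6: conn=15 S1=18 S2=32 S3=32 S4=18 blocked=[]
Op 7: conn=35 S1=18 S2=32 S3=32 S4=18 blocked=[]
Op 8: conn=27 S1=18 S2=24 S3=32 S4=18 blocked=[]
Op 9: conn=19 S1=10 S2=24 S3=32 S4=18 blocked=[]
Op 10: conn=9 S1=10 S2=14 S3=32 S4=18 blocked=[]
Op 11: conn=-2 S1=10 S2=14 S3=21 S4=18 blocked=[1, 2, 3, 4]

Answer: -2 10 14 21 18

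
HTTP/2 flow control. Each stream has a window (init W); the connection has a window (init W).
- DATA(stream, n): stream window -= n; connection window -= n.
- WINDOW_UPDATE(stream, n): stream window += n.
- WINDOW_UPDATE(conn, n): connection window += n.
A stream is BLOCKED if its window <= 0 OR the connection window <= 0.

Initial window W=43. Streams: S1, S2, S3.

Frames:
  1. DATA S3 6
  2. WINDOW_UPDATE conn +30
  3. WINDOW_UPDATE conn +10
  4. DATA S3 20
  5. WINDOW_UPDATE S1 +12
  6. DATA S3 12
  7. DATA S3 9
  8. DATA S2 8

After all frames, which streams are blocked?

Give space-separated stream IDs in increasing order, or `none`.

Answer: S3

Derivation:
Op 1: conn=37 S1=43 S2=43 S3=37 blocked=[]
Op 2: conn=67 S1=43 S2=43 S3=37 blocked=[]
Op 3: conn=77 S1=43 S2=43 S3=37 blocked=[]
Op 4: conn=57 S1=43 S2=43 S3=17 blocked=[]
Op 5: conn=57 S1=55 S2=43 S3=17 blocked=[]
Op 6: conn=45 S1=55 S2=43 S3=5 blocked=[]
Op 7: conn=36 S1=55 S2=43 S3=-4 blocked=[3]
Op 8: conn=28 S1=55 S2=35 S3=-4 blocked=[3]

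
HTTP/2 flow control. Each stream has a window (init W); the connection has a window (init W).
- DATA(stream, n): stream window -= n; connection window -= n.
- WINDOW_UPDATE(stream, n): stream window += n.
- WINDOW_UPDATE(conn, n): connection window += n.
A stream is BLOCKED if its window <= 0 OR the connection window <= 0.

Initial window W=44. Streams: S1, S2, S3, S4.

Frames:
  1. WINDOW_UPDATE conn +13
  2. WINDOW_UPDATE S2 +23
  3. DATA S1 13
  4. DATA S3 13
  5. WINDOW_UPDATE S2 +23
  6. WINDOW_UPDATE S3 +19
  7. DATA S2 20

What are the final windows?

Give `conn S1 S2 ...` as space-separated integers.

Op 1: conn=57 S1=44 S2=44 S3=44 S4=44 blocked=[]
Op 2: conn=57 S1=44 S2=67 S3=44 S4=44 blocked=[]
Op 3: conn=44 S1=31 S2=67 S3=44 S4=44 blocked=[]
Op 4: conn=31 S1=31 S2=67 S3=31 S4=44 blocked=[]
Op 5: conn=31 S1=31 S2=90 S3=31 S4=44 blocked=[]
Op 6: conn=31 S1=31 S2=90 S3=50 S4=44 blocked=[]
Op 7: conn=11 S1=31 S2=70 S3=50 S4=44 blocked=[]

Answer: 11 31 70 50 44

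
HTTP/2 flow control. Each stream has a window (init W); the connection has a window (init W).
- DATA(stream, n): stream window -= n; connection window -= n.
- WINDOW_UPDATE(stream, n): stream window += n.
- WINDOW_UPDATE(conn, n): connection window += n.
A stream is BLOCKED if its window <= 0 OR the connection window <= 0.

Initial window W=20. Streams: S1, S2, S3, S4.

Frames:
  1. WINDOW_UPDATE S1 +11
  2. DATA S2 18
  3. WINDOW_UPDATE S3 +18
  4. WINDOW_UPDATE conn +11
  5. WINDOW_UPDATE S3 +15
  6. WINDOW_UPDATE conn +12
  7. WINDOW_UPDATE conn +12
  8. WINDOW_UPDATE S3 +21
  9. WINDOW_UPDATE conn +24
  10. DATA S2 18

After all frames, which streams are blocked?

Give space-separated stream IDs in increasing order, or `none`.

Answer: S2

Derivation:
Op 1: conn=20 S1=31 S2=20 S3=20 S4=20 blocked=[]
Op 2: conn=2 S1=31 S2=2 S3=20 S4=20 blocked=[]
Op 3: conn=2 S1=31 S2=2 S3=38 S4=20 blocked=[]
Op 4: conn=13 S1=31 S2=2 S3=38 S4=20 blocked=[]
Op 5: conn=13 S1=31 S2=2 S3=53 S4=20 blocked=[]
Op 6: conn=25 S1=31 S2=2 S3=53 S4=20 blocked=[]
Op 7: conn=37 S1=31 S2=2 S3=53 S4=20 blocked=[]
Op 8: conn=37 S1=31 S2=2 S3=74 S4=20 blocked=[]
Op 9: conn=61 S1=31 S2=2 S3=74 S4=20 blocked=[]
Op 10: conn=43 S1=31 S2=-16 S3=74 S4=20 blocked=[2]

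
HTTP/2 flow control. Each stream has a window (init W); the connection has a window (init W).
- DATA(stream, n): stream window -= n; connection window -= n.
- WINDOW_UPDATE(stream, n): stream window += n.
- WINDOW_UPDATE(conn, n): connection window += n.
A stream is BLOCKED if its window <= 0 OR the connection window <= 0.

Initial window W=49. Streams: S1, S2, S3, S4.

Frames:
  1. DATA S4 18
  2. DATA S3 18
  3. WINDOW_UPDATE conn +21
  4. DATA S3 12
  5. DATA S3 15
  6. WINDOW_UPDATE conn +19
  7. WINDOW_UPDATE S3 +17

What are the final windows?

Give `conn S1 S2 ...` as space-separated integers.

Answer: 26 49 49 21 31

Derivation:
Op 1: conn=31 S1=49 S2=49 S3=49 S4=31 blocked=[]
Op 2: conn=13 S1=49 S2=49 S3=31 S4=31 blocked=[]
Op 3: conn=34 S1=49 S2=49 S3=31 S4=31 blocked=[]
Op 4: conn=22 S1=49 S2=49 S3=19 S4=31 blocked=[]
Op 5: conn=7 S1=49 S2=49 S3=4 S4=31 blocked=[]
Op 6: conn=26 S1=49 S2=49 S3=4 S4=31 blocked=[]
Op 7: conn=26 S1=49 S2=49 S3=21 S4=31 blocked=[]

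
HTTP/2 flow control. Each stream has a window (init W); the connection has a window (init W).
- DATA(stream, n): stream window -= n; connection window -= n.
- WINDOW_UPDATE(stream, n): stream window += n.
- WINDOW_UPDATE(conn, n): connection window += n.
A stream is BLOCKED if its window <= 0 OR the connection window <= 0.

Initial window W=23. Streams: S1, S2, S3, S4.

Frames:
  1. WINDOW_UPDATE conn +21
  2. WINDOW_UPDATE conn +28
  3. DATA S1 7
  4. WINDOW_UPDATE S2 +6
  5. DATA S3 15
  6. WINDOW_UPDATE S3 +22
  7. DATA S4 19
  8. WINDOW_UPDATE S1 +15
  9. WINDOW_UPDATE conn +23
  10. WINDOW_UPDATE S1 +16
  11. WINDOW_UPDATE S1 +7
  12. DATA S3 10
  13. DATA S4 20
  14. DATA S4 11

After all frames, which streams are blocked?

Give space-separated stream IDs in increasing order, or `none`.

Op 1: conn=44 S1=23 S2=23 S3=23 S4=23 blocked=[]
Op 2: conn=72 S1=23 S2=23 S3=23 S4=23 blocked=[]
Op 3: conn=65 S1=16 S2=23 S3=23 S4=23 blocked=[]
Op 4: conn=65 S1=16 S2=29 S3=23 S4=23 blocked=[]
Op 5: conn=50 S1=16 S2=29 S3=8 S4=23 blocked=[]
Op 6: conn=50 S1=16 S2=29 S3=30 S4=23 blocked=[]
Op 7: conn=31 S1=16 S2=29 S3=30 S4=4 blocked=[]
Op 8: conn=31 S1=31 S2=29 S3=30 S4=4 blocked=[]
Op 9: conn=54 S1=31 S2=29 S3=30 S4=4 blocked=[]
Op 10: conn=54 S1=47 S2=29 S3=30 S4=4 blocked=[]
Op 11: conn=54 S1=54 S2=29 S3=30 S4=4 blocked=[]
Op 12: conn=44 S1=54 S2=29 S3=20 S4=4 blocked=[]
Op 13: conn=24 S1=54 S2=29 S3=20 S4=-16 blocked=[4]
Op 14: conn=13 S1=54 S2=29 S3=20 S4=-27 blocked=[4]

Answer: S4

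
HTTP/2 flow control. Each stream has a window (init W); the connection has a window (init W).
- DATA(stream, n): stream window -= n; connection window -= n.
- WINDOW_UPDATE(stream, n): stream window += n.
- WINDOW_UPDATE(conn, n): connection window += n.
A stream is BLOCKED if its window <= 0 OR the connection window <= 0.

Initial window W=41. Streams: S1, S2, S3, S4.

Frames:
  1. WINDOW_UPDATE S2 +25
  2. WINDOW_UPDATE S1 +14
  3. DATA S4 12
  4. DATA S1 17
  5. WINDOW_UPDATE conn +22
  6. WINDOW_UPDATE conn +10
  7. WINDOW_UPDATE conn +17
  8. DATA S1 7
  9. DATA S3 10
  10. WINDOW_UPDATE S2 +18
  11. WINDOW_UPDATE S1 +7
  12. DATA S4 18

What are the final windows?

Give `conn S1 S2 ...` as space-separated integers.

Answer: 26 38 84 31 11

Derivation:
Op 1: conn=41 S1=41 S2=66 S3=41 S4=41 blocked=[]
Op 2: conn=41 S1=55 S2=66 S3=41 S4=41 blocked=[]
Op 3: conn=29 S1=55 S2=66 S3=41 S4=29 blocked=[]
Op 4: conn=12 S1=38 S2=66 S3=41 S4=29 blocked=[]
Op 5: conn=34 S1=38 S2=66 S3=41 S4=29 blocked=[]
Op 6: conn=44 S1=38 S2=66 S3=41 S4=29 blocked=[]
Op 7: conn=61 S1=38 S2=66 S3=41 S4=29 blocked=[]
Op 8: conn=54 S1=31 S2=66 S3=41 S4=29 blocked=[]
Op 9: conn=44 S1=31 S2=66 S3=31 S4=29 blocked=[]
Op 10: conn=44 S1=31 S2=84 S3=31 S4=29 blocked=[]
Op 11: conn=44 S1=38 S2=84 S3=31 S4=29 blocked=[]
Op 12: conn=26 S1=38 S2=84 S3=31 S4=11 blocked=[]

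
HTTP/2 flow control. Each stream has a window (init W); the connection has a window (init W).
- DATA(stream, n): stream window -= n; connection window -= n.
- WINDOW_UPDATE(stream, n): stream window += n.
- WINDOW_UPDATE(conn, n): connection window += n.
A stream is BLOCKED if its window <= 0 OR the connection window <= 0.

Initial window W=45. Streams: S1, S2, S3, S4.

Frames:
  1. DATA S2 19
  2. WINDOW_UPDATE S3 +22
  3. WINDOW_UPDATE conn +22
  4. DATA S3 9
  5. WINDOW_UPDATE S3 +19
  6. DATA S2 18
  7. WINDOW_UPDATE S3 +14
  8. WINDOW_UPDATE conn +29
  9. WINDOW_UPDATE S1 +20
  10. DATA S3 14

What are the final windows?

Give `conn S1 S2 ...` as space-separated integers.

Op 1: conn=26 S1=45 S2=26 S3=45 S4=45 blocked=[]
Op 2: conn=26 S1=45 S2=26 S3=67 S4=45 blocked=[]
Op 3: conn=48 S1=45 S2=26 S3=67 S4=45 blocked=[]
Op 4: conn=39 S1=45 S2=26 S3=58 S4=45 blocked=[]
Op 5: conn=39 S1=45 S2=26 S3=77 S4=45 blocked=[]
Op 6: conn=21 S1=45 S2=8 S3=77 S4=45 blocked=[]
Op 7: conn=21 S1=45 S2=8 S3=91 S4=45 blocked=[]
Op 8: conn=50 S1=45 S2=8 S3=91 S4=45 blocked=[]
Op 9: conn=50 S1=65 S2=8 S3=91 S4=45 blocked=[]
Op 10: conn=36 S1=65 S2=8 S3=77 S4=45 blocked=[]

Answer: 36 65 8 77 45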